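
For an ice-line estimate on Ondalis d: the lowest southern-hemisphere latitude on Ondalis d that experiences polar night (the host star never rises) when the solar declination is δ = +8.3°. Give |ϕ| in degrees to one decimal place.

|ϕ| = 81.7°

Polar night requires cos h₀ = −tan ϕ tan δ ≥ 1, i.e. tan ϕ tan δ ≤ −1.
The boundary is |tan ϕ| · |tan δ| = 1, so |ϕ| = 90° − |δ| = 90° − 8.3° = 81.7° in the southern hemisphere.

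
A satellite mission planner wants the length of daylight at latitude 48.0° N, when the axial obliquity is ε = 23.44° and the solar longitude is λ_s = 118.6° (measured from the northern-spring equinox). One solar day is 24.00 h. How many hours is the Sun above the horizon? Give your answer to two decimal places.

15.26 h

Solar declination: sin δ = sin ε · sin λ_s = sin 23.44° × sin 118.6° = 0.34925, so δ = +20.442°.
cos H₀ = −tan φ · tan δ = −tan(+48.0°) × tan(+20.442°) = -0.4139, so H₀ = 1.9976 rad = 114.45°.
Daylight = 2H₀/(2π) × 24.00 h = (1.9976/π) × 24.00 = 15.26 h.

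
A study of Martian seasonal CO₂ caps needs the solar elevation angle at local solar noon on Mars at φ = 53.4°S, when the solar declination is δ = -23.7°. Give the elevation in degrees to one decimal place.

At local noon the hour angle is zero, so the zenith angle equals |φ − δ| = |-53.4° − (-23.700°)| = 29.700°.
Elevation = 90° − 29.700° = 60.3°.

60.3°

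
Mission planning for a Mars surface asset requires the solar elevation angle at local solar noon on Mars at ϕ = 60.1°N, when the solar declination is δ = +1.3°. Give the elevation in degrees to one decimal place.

31.2°

At local noon the hour angle is zero, so the zenith angle equals |ϕ − δ| = |+60.1° − (+1.300°)| = 58.800°.
Elevation = 90° − 58.800° = 31.2°.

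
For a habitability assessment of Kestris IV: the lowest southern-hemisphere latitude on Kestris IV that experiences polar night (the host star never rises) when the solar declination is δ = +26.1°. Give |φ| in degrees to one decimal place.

Polar night requires cos H₀ = −tan φ tan δ ≥ 1, i.e. tan φ tan δ ≤ −1.
The boundary is |tan φ| · |tan δ| = 1, so |φ| = 90° − |δ| = 90° − 26.1° = 63.9° in the southern hemisphere.

|φ| = 63.9°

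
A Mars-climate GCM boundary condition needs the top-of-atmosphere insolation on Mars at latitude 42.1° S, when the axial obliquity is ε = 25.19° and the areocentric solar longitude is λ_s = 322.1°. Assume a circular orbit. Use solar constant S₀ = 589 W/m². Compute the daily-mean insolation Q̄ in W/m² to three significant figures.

Q̄ ≈ 190 W/m²

sin δ = sin 25.19° × sin 322.1° = -0.26145, so δ = -15.156°.
cos H₀ = −tan(-42.1°) tan(-15.156°) = -0.2448, H₀ = 1.8181 rad.
Bracket: H₀ sin φ sin δ + cos φ cos δ sin H₀ = 1.8181×-0.67043×-0.26145 + 0.74198×0.96522×0.96959 = 0.318684 + 0.694395 = 1.013079.
Q̄ = (S₀/π) × [bracket] = (589/π) × 1.013079 = 189.9 W/m².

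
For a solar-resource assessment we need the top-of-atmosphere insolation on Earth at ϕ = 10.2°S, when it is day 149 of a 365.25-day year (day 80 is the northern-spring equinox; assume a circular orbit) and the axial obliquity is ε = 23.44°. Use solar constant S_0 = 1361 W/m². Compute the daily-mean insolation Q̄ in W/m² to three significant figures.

Q̄ ≈ 353 W/m²

Solar longitude: L_s = 360° × (149 − 80)/365.25 = 68.008°.
sin δ = sin 23.44° × sin 68.008° = 0.36884, so δ = +21.644°.
cos h₀ = −tan(-10.2°) tan(+21.644°) = 0.0714, h₀ = 1.4993 rad.
Bracket: h₀ sin ϕ sin δ + cos ϕ cos δ sin h₀ = 1.4993×-0.17708×0.36884 + 0.98420×0.92949×0.99745 = -0.097926 + 0.912471 = 0.814545.
Q̄ = (S_0/π) × [bracket] = (1361/π) × 0.814545 = 352.9 W/m².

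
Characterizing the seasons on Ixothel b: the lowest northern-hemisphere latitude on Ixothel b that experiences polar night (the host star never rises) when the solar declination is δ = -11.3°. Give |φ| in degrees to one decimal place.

|φ| = 78.7°

Polar night requires cos H₀ = −tan φ tan δ ≥ 1, i.e. tan φ tan δ ≤ −1.
The boundary is |tan φ| · |tan δ| = 1, so |φ| = 90° − |δ| = 90° − 11.3° = 78.7° in the northern hemisphere.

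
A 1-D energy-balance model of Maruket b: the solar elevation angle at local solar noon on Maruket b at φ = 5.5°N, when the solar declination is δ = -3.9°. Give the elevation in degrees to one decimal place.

At local noon the hour angle is zero, so the zenith angle equals |φ − δ| = |+5.5° − (-3.900°)| = 9.400°.
Elevation = 90° − 9.400° = 80.6°.

80.6°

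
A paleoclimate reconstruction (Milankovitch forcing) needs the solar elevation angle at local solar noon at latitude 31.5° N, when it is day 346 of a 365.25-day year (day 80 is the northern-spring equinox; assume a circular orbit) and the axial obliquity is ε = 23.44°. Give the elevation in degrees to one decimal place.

Solar longitude: λ_s = 360° × (346 − 80)/365.25 = 262.177°.
sin δ = sin 23.44° × sin 262.177° = -0.39409, so δ = -23.209°.
At local noon the hour angle is zero, so the zenith angle equals |φ − δ| = |+31.5° − (-23.209°)| = 54.709°.
Elevation = 90° − 54.709° = 35.3°.

35.3°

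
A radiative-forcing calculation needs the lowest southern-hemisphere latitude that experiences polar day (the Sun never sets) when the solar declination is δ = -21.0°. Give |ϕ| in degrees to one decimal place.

|ϕ| = 69.0°

Polar day requires cos h₀ = −tan ϕ tan δ ≤ −1, i.e. tan ϕ tan δ ≥ 1.
The boundary is |tan ϕ| · |tan δ| = 1, so |ϕ| = 90° − |δ| = 90° − 21.0° = 69.0° in the southern hemisphere.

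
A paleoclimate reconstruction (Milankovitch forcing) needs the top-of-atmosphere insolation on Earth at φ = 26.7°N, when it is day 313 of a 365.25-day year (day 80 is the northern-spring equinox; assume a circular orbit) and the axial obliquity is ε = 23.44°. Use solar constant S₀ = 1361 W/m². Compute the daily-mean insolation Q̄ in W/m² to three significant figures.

Solar longitude: λ_s = 360° × (313 − 80)/365.25 = 229.651°.
sin δ = sin 23.44° × sin 229.651° = -0.30316, so δ = -17.648°.
cos H₀ = −tan(+26.7°) tan(-17.648°) = 0.1600, H₀ = 1.4101 rad.
Bracket: H₀ sin φ sin δ + cos φ cos δ sin H₀ = 1.4101×0.44932×-0.30316 + 0.89337×0.95294×0.98712 = -0.192078 + 0.840363 = 0.648285.
Q̄ = (S₀/π) × [bracket] = (1361/π) × 0.648285 = 280.8 W/m².

Q̄ ≈ 281 W/m²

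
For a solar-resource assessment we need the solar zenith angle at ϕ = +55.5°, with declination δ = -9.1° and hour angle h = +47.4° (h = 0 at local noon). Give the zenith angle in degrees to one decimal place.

cos θ_z = sin ϕ sin δ + cos ϕ cos δ cos h = -0.130342 + 0.378561 = 0.248219.
θ_z = arccos(0.248219) = 75.6°.

θ_z = 75.6°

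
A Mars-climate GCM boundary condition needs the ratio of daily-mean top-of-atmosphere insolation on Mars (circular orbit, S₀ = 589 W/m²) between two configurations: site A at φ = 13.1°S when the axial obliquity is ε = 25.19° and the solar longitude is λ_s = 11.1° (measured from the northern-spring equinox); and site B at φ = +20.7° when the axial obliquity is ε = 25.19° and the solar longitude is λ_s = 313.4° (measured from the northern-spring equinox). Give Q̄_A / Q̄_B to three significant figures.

Q̄_A / Q̄_B ≈ 1.30

— Configuration A (φ=-13.1°):
Solar declination: sin δ = sin ε · sin λ_s = sin 25.19° × sin 11.1° = 0.08194, so δ = +4.700°.
cos H₀ = −tan(-13.1°) tan(+4.700°) = 0.0191, H₀ = 1.5517 rad.
Bracket: H₀ sin φ sin δ + cos φ cos δ sin H₀ = 1.5517×-0.22665×0.08194 + 0.97398×0.99664×0.99982 = -0.028818 + 0.970533 = 0.941715.
Q̄ = (S₀/π) × [bracket] = (589/π) × 0.941715 = 176.56 W/m².
— Configuration B (φ=+20.7°):
Solar declination: sin δ = sin ε · sin λ_s = sin 25.19° × sin 313.4° = -0.30925, so δ = -18.014°.
cos H₀ = −tan(+20.7°) tan(-18.014°) = 0.1229, H₀ = 1.4476 rad.
Bracket: H₀ sin φ sin δ + cos φ cos δ sin H₀ = 1.4476×0.35347×-0.30925 + 0.93544×0.95098×0.99242 = -0.158238 + 0.882842 = 0.724604.
Q̄ = (S₀/π) × [bracket] = (589/π) × 0.724604 = 135.85 W/m².
Ratio Q̄_A / Q̄_B = 176.56 / 135.85 = 1.300.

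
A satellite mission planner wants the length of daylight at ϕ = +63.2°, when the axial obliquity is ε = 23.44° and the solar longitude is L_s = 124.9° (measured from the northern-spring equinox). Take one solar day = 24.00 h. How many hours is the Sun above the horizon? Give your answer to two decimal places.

Solar declination: sin δ = sin ε · sin L_s = sin 23.44° × sin 124.9° = 0.32625, so δ = +19.041°.
cos h₀ = −tan ϕ · tan δ = −tan(+63.2°) × tan(+19.041°) = -0.6832, so h₀ = 2.3230 rad = 133.10°.
Daylight = 2h₀/(2π) × 24.00 h = (2.3230/π) × 24.00 = 17.75 h.

17.75 h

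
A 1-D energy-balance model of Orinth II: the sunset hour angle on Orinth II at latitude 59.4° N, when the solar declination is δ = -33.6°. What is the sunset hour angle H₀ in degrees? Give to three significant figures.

H₀ = 0.00°

cos H₀ = −tan φ · tan δ = 1.1234 ≥ 1, so the host star never rises (polar night) and H₀ = 0.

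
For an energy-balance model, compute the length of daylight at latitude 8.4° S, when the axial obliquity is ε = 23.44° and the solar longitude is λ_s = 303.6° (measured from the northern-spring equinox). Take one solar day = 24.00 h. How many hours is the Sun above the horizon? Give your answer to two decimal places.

12.40 h

Solar declination: sin δ = sin ε · sin λ_s = sin 23.44° × sin 303.6° = -0.33133, so δ = -19.349°.
cos H₀ = −tan φ · tan δ = −tan(-8.4°) × tan(-19.349°) = -0.0519, so H₀ = 1.6227 rad = 92.97°.
Daylight = 2H₀/(2π) × 24.00 h = (1.6227/π) × 24.00 = 12.40 h.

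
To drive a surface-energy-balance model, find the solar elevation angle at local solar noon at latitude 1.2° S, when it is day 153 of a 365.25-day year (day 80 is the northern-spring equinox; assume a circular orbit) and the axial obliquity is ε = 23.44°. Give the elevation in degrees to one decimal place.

Solar longitude: L_s = 360° × (153 − 80)/365.25 = 71.951°.
sin δ = sin 23.44° × sin 71.951° = 0.37821, so δ = +22.223°.
At local noon the hour angle is zero, so the zenith angle equals |ϕ − δ| = |-1.2° − (+22.223°)| = 23.423°.
Elevation = 90° − 23.423° = 66.6°.

66.6°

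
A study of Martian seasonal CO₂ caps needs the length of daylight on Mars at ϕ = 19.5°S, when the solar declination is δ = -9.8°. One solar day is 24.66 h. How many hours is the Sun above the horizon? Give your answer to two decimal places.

cos h₀ = −tan ϕ · tan δ = −tan(-19.5°) × tan(-9.800°) = -0.0612, so h₀ = 1.6320 rad = 93.51°.
Daylight = 2h₀/(2π) × 24.66 h = (1.6320/π) × 24.66 = 12.81 h.

12.81 h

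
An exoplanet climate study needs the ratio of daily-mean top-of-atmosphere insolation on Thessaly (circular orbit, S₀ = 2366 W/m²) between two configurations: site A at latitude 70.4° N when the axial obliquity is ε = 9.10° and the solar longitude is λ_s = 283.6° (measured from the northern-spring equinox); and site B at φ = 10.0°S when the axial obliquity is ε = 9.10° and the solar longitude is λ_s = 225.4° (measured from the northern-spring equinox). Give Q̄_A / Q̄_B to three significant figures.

Q̄_A / Q̄_B ≈ 0.135

— Configuration A (φ=+70.4°):
Solar declination: sin δ = sin ε · sin λ_s = sin 9.10° × sin 283.6° = -0.15372, so δ = -8.843°.
cos H₀ = −tan(+70.4°) tan(-8.843°) = 0.4369, H₀ = 1.1186 rad.
Bracket: H₀ sin φ sin δ + cos φ cos δ sin H₀ = 1.1186×0.94206×-0.15372 + 0.33545×0.98811×0.89951 = -0.161988 + 0.298153 = 0.136165.
Q̄ = (S₀/π) × [bracket] = (2366/π) × 0.136165 = 102.55 W/m².
— Configuration B (φ=-10.0°):
Solar declination: sin δ = sin ε · sin λ_s = sin 9.10° × sin 225.4° = -0.11261, so δ = -6.466°.
cos H₀ = −tan(-10.0°) tan(-6.466°) = -0.0200, H₀ = 1.5908 rad.
Bracket: H₀ sin φ sin δ + cos φ cos δ sin H₀ = 1.5908×-0.17365×-0.11261 + 0.98481×0.99364×0.99980 = 0.031108 + 0.978351 = 1.009459.
Q̄ = (S₀/π) × [bracket] = (2366/π) × 1.009459 = 760.24 W/m².
Ratio Q̄_A / Q̄_B = 102.55 / 760.24 = 0.1349.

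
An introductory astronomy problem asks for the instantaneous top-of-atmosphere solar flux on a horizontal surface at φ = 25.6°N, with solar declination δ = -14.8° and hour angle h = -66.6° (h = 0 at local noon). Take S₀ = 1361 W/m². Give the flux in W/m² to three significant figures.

cos θ_z = sin φ sin δ + cos φ cos δ cos h = -0.110374 + 0.346278 = 0.235904.
Flux = S₀ · cos θ_z = 1361 × 0.235904 = 321.1 W/m².

321 W/m²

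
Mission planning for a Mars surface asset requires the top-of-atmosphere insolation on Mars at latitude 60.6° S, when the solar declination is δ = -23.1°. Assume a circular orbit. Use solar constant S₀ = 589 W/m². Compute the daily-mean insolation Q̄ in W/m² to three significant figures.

Q̄ ≈ 211 W/m²

cos H₀ = −tan(-60.6°) tan(-23.100°) = -0.7570, H₀ = 2.4295 rad.
Bracket: H₀ sin φ sin δ + cos φ cos δ sin H₀ = 2.4295×-0.87121×-0.39234 + 0.49090×0.91982×0.65344 = 0.830429 + 0.295054 = 1.125483.
Q̄ = (S₀/π) × [bracket] = (589/π) × 1.125483 = 211.0 W/m².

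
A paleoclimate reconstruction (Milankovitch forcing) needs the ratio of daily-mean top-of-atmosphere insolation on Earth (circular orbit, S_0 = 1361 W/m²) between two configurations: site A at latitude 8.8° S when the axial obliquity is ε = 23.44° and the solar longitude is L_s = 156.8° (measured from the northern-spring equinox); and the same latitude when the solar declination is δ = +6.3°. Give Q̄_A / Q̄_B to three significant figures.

Q̄_A / Q̄_B ≈ 0.982

— Configuration A (ϕ=-8.8°):
Solar declination: sin δ = sin ε · sin L_s = sin 23.44° × sin 156.8° = 0.15671, so δ = +9.016°.
cos h₀ = −tan(-8.8°) tan(+9.016°) = 0.0246, h₀ = 1.5462 rad.
Bracket: h₀ sin ϕ sin δ + cos ϕ cos δ sin h₀ = 1.5462×-0.15299×0.15671 + 0.98823×0.98765×0.99970 = -0.037070 + 0.975733 = 0.938663.
Q̄ = (S_0/π) × [bracket] = (1361/π) × 0.938663 = 406.65 W/m².
— Configuration B (ϕ=-8.8°):
cos h₀ = −tan(-8.8°) tan(+6.300°) = 0.0171, h₀ = 1.5537 rad.
Bracket: h₀ sin ϕ sin δ + cos ϕ cos δ sin h₀ = 1.5537×-0.15299×0.10973 + 0.98823×0.99396×0.99985 = -0.026083 + 0.982114 = 0.956031.
Q̄ = (S_0/π) × [bracket] = (1361/π) × 0.956031 = 414.17 W/m².
Ratio Q̄_A / Q̄_B = 406.65 / 414.17 = 0.9818.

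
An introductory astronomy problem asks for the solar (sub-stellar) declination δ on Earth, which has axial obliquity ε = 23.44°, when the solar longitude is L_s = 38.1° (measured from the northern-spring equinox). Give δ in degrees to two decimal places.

sin δ = sin ε · sin L_s = sin 23.44° × sin 38.1° = 0.245450.
δ = arcsin(0.245450) = +14.21°.

δ = +14.21°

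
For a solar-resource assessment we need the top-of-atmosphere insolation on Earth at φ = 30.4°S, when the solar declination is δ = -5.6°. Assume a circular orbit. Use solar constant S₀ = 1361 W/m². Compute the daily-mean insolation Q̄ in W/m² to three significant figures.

Q̄ ≈ 406 W/m²

cos H₀ = −tan(-30.4°) tan(-5.600°) = -0.0575, H₀ = 1.6284 rad.
Bracket: H₀ sin φ sin δ + cos φ cos δ sin H₀ = 1.6284×-0.50603×-0.09758 + 0.86251×0.99523×0.99834 = 0.080408 + 0.856971 = 0.937379.
Q̄ = (S₀/π) × [bracket] = (1361/π) × 0.937379 = 406.1 W/m².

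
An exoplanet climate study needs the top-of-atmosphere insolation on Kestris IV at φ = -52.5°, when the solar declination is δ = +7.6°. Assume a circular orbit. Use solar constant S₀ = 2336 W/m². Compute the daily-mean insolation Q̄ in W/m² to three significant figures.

cos H₀ = −tan(-52.5°) tan(+7.600°) = 0.1739, H₀ = 1.3960 rad.
Bracket: H₀ sin φ sin δ + cos φ cos δ sin H₀ = 1.3960×-0.79335×0.13226 + 0.60876×0.99122×0.98477 = -0.146480 + 0.594225 = 0.447745.
Q̄ = (S₀/π) × [bracket] = (2336/π) × 0.447745 = 332.9 W/m².

Q̄ ≈ 333 W/m²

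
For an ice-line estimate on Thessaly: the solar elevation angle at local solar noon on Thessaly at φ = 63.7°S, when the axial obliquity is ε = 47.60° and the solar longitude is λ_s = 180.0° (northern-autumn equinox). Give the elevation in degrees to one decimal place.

26.3°

Solar declination: sin δ = sin ε · sin λ_s = sin 47.60° × sin 180.0° = 0.00000, so δ = +0.000°.
At local noon the hour angle is zero, so the zenith angle equals |φ − δ| = |-63.7° − (+0.000°)| = 63.700°.
Elevation = 90° − 63.700° = 26.3°.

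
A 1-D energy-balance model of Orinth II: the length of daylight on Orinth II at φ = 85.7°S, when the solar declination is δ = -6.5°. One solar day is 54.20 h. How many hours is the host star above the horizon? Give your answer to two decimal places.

54.20 h

Sunrise equation: cos H₀ = −tan φ · tan δ = -1.5153 ≤ −1, so the host star never sets (polar day) and H₀ = π.
Daylight = 2H₀/(2π) × 54.20 h = (3.1416/π) × 54.20 = 54.20 h.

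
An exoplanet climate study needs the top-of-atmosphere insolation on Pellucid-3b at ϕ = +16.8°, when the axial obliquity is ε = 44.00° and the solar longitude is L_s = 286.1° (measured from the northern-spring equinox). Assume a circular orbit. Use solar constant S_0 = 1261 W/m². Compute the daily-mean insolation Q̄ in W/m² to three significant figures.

Q̄ ≈ 175 W/m²

Solar declination: sin δ = sin ε · sin L_s = sin 44.00° × sin 286.1° = -0.66741, so δ = -41.868°.
cos h₀ = −tan(+16.8°) tan(-41.868°) = 0.2706, h₀ = 1.2968 rad.
Bracket: h₀ sin ϕ sin δ + cos ϕ cos δ sin h₀ = 1.2968×0.28903×-0.66741 + 0.95732×0.74469×0.96270 = -0.250155 + 0.686315 = 0.436160.
Q̄ = (S_0/π) × [bracket] = (1261/π) × 0.436160 = 175.1 W/m².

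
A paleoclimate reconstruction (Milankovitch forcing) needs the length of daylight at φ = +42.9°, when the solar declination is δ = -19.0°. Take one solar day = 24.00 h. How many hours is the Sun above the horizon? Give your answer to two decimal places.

cos H₀ = −tan φ · tan δ = −tan(+42.9°) × tan(-19.000°) = 0.3200, so H₀ = 1.2451 rad = 71.34°.
Daylight = 2H₀/(2π) × 24.00 h = (1.2451/π) × 24.00 = 9.51 h.

9.51 h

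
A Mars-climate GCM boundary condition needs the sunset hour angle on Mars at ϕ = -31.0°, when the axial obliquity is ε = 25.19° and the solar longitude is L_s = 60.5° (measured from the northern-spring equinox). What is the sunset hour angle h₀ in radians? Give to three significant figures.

Solar declination: sin δ = sin ε · sin L_s = sin 25.19° × sin 60.5° = 0.37044, so δ = +21.743°.
cos h₀ = −tan ϕ · tan δ = −tan(-31.0°) × tan(+21.743°) = 0.2396, so h₀ = 1.3288 rad = 76.14°.

h₀ = 1.33 rad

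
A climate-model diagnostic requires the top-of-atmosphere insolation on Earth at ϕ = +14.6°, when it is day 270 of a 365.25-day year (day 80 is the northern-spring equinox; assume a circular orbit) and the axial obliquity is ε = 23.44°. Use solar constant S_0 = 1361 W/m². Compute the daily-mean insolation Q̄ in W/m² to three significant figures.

Solar longitude: L_s = 360° × (270 − 80)/365.25 = 187.269°.
sin δ = sin 23.44° × sin 187.269° = -0.05033, so δ = -2.885°.
cos h₀ = −tan(+14.6°) tan(-2.885°) = 0.0131, h₀ = 1.5577 rad.
Bracket: h₀ sin ϕ sin δ + cos ϕ cos δ sin h₀ = 1.5577×0.25207×-0.05033 + 0.96771×0.99873×0.99991 = -0.019762 + 0.966394 = 0.946632.
Q̄ = (S_0/π) × [bracket] = (1361/π) × 0.946632 = 410.1 W/m².

Q̄ ≈ 410 W/m²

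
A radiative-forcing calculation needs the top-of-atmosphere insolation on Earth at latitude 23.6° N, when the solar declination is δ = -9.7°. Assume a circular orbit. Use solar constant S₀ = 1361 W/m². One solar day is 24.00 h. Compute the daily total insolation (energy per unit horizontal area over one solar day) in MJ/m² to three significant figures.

cos H₀ = −tan(+23.6°) tan(-9.700°) = 0.0747, H₀ = 1.4960 rad.
Bracket: H₀ sin φ sin δ + cos φ cos δ sin H₀ = 1.4960×0.40035×-0.16849 + 0.91636×0.98570×0.99721 = -0.100913 + 0.900736 = 0.799823.
Q̄ = (S₀/π) × [bracket] = (1361/π) × 0.799823 = 346.50 W/m².
Daily total = Q̄ × 24.00 h × 3600 s/h = 346.50 × 24.00 × 3600 / 10⁶ = 29.94 MJ/m².

29.9 MJ/m²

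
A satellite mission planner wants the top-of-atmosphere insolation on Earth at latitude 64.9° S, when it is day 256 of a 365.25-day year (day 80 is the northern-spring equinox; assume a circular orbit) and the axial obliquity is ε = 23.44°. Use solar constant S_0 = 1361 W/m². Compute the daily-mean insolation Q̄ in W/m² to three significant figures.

Q̄ ≈ 157 W/m²

Solar longitude: L_s = 360° × (256 − 80)/365.25 = 173.470°.
sin δ = sin 23.44° × sin 173.470° = 0.04524, so δ = +2.593°.
cos h₀ = −tan(-64.9°) tan(+2.593°) = 0.0967, h₀ = 1.4740 rad.
Bracket: h₀ sin ϕ sin δ + cos ϕ cos δ sin h₀ = 1.4740×-0.90557×0.04524 + 0.42420×0.99898×0.99532 = -0.060387 + 0.421784 = 0.361397.
Q̄ = (S_0/π) × [bracket] = (1361/π) × 0.361397 = 156.6 W/m².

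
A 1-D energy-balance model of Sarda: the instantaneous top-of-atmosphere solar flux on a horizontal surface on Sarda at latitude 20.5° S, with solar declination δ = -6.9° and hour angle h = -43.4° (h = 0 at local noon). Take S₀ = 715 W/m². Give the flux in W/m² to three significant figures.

cos θ_z = sin φ sin δ + cos φ cos δ cos h = 0.042073 + 0.675633 = 0.717706.
Flux = S₀ · cos θ_z = 715 × 0.717706 = 513.2 W/m².

513 W/m²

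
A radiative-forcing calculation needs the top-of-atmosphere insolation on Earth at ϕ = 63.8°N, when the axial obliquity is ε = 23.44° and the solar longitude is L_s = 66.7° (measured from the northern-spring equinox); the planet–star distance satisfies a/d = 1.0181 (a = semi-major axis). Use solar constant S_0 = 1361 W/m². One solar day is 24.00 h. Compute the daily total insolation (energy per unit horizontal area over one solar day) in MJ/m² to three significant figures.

Solar declination: sin δ = sin ε · sin L_s = sin 23.44° × sin 66.7° = 0.36535, so δ = +21.429°.
cos h₀ = −tan(+63.8°) tan(+21.429°) = -0.7976, h₀ = 2.4941 rad.
Bracket: h₀ sin ϕ sin δ + cos ϕ cos δ sin h₀ = 2.4941×0.89726×0.36535 + 0.44151×0.93087×0.60316 = 0.817601 + 0.247892 = 1.065493.
Inverse-square distance factor (a/d)² = 1.0181² = 1.036528.
Q̄ = (S_0/π) × 1.036528 × [bracket] = (1361/π) × 1.036528 × 1.065493 = 478.45 W/m².
Daily total = Q̄ × 24.00 h × 3600 s/h = 478.45 × 24.00 × 3600 / 10⁶ = 41.34 MJ/m².

41.3 MJ/m²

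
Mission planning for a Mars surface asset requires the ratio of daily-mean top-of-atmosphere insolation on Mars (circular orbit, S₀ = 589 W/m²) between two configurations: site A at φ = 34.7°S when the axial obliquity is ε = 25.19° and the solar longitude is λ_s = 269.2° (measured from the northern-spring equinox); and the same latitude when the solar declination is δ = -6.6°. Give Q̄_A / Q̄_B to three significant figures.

Q̄_A / Q̄_B ≈ 1.26

— Configuration A (φ=-34.7°):
Solar declination: sin δ = sin ε · sin λ_s = sin 25.19° × sin 269.2° = -0.42558, so δ = -25.187°.
cos H₀ = −tan(-34.7°) tan(-25.187°) = -0.3256, H₀ = 1.9025 rad.
Bracket: H₀ sin φ sin δ + cos φ cos δ sin H₀ = 1.9025×-0.56928×-0.42558 + 0.82214×0.90492×0.94549 = 0.460927 + 0.703417 = 1.164344.
Q̄ = (S₀/π) × [bracket] = (589/π) × 1.164344 = 218.30 W/m².
— Configuration B (φ=-34.7°):
cos H₀ = −tan(-34.7°) tan(-6.600°) = -0.0801, H₀ = 1.6510 rad.
Bracket: H₀ sin φ sin δ + cos φ cos δ sin H₀ = 1.6510×-0.56928×-0.11494 + 0.82214×0.99337×0.99679 = 0.108030 + 0.814068 = 0.922098.
Q̄ = (S₀/π) × [bracket] = (589/π) × 0.922098 = 172.88 W/m².
Ratio Q̄_A / Q̄_B = 218.30 / 172.88 = 1.263.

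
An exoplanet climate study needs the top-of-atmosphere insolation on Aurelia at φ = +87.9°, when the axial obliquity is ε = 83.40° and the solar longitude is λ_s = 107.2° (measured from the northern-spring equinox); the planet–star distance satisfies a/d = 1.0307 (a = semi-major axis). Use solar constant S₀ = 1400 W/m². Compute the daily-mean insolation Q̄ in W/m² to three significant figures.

Solar declination: sin δ = sin ε · sin λ_s = sin 83.40° × sin 107.2° = 0.94895, so δ = +71.613°.
cos H₀ = −tan(+87.9°) tan(+71.613°) = -82.0432 ≤ −1 ⇒ polar day, H₀ = π.
Bracket: H₀ sin φ sin δ + cos φ cos δ sin H₀ = 3.1416×0.99933×0.94895 + 0.03664×0.31543×0.00000 = 2.979224 + 0.000000 = 2.979224.
Inverse-square distance factor (a/d)² = 1.0307² = 1.062342.
Q̄ = (S₀/π) × 1.062342 × [bracket] = (1400/π) × 1.062342 × 2.979224 = 1410 W/m².

Q̄ ≈ 1.41e+03 W/m²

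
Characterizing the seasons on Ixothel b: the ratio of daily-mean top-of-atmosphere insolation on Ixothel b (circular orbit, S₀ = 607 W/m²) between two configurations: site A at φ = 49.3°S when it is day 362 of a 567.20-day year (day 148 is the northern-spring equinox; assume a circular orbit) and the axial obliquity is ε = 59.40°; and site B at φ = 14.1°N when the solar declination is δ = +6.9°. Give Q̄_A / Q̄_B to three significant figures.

— Configuration A (φ=-49.3°):
Solar longitude: λ_s = 360° × (362 − 148)/567.20 = 135.825°.
sin δ = sin 59.40° × sin 135.825° = 0.59981, so δ = +36.856°.
cos H₀ = −tan(-49.3°) tan(+36.856°) = 0.8715, H₀ = 0.5125 rad.
Bracket: H₀ sin φ sin δ + cos φ cos δ sin H₀ = 0.5125×-0.75813×0.59981 + 0.65210×0.80014×0.49036 = -0.233051 + 0.255856 = 0.022805.
Q̄ = (S₀/π) × [bracket] = (607/π) × 0.022805 = 4.4062 W/m².
— Configuration B (φ=+14.1°):
cos H₀ = −tan(+14.1°) tan(+6.900°) = -0.0304, H₀ = 1.6012 rad.
Bracket: H₀ sin φ sin δ + cos φ cos δ sin H₀ = 1.6012×0.24362×0.12014 + 0.96987×0.99276×0.99954 = 0.046865 + 0.962405 = 1.009270.
Q̄ = (S₀/π) × [bracket] = (607/π) × 1.009270 = 195.01 W/m².
Ratio Q̄_A / Q̄_B = 4.4062 / 195.01 = 0.02259.

Q̄_A / Q̄_B ≈ 0.0226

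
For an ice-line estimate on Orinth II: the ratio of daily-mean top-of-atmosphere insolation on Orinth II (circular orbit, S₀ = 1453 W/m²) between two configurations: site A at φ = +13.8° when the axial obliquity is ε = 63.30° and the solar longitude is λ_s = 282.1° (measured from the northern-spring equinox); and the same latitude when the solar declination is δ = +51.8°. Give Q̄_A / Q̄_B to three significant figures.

Q̄_A / Q̄_B ≈ 0.208

— Configuration A (φ=+13.8°):
Solar declination: sin δ = sin ε · sin λ_s = sin 63.30° × sin 282.1° = -0.87352, so δ = -60.871°.
cos H₀ = −tan(+13.8°) tan(-60.871°) = 0.4408, H₀ = 1.1143 rad.
Bracket: H₀ sin φ sin δ + cos φ cos δ sin H₀ = 1.1143×0.23853×-0.87352 + 0.97113×0.48678×0.89762 = -0.232176 + 0.424329 = 0.192153.
Q̄ = (S₀/π) × [bracket] = (1453/π) × 0.192153 = 88.872 W/m².
— Configuration B (φ=+13.8°):
cos H₀ = −tan(+13.8°) tan(+51.800°) = -0.3121, H₀ = 1.8882 rad.
Bracket: H₀ sin φ sin δ + cos φ cos δ sin H₀ = 1.8882×0.23853×0.78586 + 0.97113×0.61841×0.95004 = 0.353945 + 0.570553 = 0.924498.
Q̄ = (S₀/π) × [bracket] = (1453/π) × 0.924498 = 427.58 W/m².
Ratio Q̄_A / Q̄_B = 88.872 / 427.58 = 0.2078.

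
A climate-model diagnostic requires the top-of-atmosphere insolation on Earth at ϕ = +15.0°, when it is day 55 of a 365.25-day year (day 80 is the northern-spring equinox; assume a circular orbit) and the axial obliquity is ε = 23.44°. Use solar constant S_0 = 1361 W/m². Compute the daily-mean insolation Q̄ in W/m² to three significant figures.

Q̄ ≈ 384 W/m²

Solar longitude: L_s = 360° × (55 − 80)/365.25 = -24.641°, i.e. -24.641° + 360° = 335.359°.
sin δ = sin 23.44° × sin 335.359° = -0.16585, so δ = -9.547°.
cos h₀ = −tan(+15.0°) tan(-9.547°) = 0.0451, h₀ = 1.5257 rad.
Bracket: h₀ sin ϕ sin δ + cos ϕ cos δ sin h₀ = 1.5257×0.25882×-0.16585 + 0.96593×0.98615×0.99898 = -0.065491 + 0.951580 = 0.886089.
Q̄ = (S_0/π) × [bracket] = (1361/π) × 0.886089 = 383.9 W/m².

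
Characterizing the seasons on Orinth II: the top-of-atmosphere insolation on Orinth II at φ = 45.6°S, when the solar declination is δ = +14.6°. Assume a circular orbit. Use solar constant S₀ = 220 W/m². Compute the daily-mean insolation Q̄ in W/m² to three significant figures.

cos H₀ = −tan(-45.6°) tan(+14.600°) = 0.2660, H₀ = 1.3016 rad.
Bracket: H₀ sin φ sin δ + cos φ cos δ sin H₀ = 1.3016×-0.71447×0.25207 + 0.69966×0.96771×0.96397 = -0.234414 + 0.652673 = 0.418259.
Q̄ = (S₀/π) × [bracket] = (220/π) × 0.418259 = 29.29 W/m².

Q̄ ≈ 29.3 W/m²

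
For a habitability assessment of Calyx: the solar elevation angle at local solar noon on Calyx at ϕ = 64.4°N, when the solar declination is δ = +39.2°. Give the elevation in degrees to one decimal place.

At local noon the hour angle is zero, so the zenith angle equals |ϕ − δ| = |+64.4° − (+39.200°)| = 25.200°.
Elevation = 90° − 25.200° = 64.8°.

64.8°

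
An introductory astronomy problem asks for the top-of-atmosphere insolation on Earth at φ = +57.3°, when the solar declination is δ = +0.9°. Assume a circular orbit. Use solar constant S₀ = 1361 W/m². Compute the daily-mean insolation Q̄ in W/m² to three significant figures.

cos H₀ = −tan(+57.3°) tan(+0.900°) = -0.0245, H₀ = 1.5953 rad.
Bracket: H₀ sin φ sin δ + cos φ cos δ sin H₀ = 1.5953×0.84151×0.01571 + 0.54024×0.99988×0.99970 = 0.021090 + 0.540013 = 0.561103.
Q̄ = (S₀/π) × [bracket] = (1361/π) × 0.561103 = 243.1 W/m².

Q̄ ≈ 243 W/m²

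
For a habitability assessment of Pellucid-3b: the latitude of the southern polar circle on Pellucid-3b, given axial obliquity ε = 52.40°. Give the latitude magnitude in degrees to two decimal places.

37.60°

The polar circle is the lowest latitude that experiences at least one full rotation of continuous darkness at the northern-summer solstice; it lies at |φ| = 90° − ε = 90° − 52.40° = 37.60°.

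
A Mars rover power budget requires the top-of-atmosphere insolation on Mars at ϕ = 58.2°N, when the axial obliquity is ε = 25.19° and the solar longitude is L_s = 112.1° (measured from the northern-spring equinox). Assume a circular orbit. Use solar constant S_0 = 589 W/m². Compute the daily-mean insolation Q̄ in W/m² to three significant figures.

Solar declination: sin δ = sin ε · sin L_s = sin 25.19° × sin 112.1° = 0.39435, so δ = +23.225°.
cos h₀ = −tan(+58.2°) tan(+23.225°) = -0.6921, h₀ = 2.3352 rad.
Bracket: h₀ sin ϕ sin δ + cos ϕ cos δ sin h₀ = 2.3352×0.84989×0.39435 + 0.52696×0.91896×0.72179 = 0.782652 + 0.349531 = 1.132183.
Q̄ = (S_0/π) × [bracket] = (589/π) × 1.132183 = 212.3 W/m².

Q̄ ≈ 212 W/m²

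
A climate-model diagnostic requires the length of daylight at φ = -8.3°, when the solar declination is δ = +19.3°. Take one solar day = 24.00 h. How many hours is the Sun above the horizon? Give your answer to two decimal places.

cos H₀ = −tan φ · tan δ = −tan(-8.3°) × tan(+19.300°) = 0.0511, so H₀ = 1.5197 rad = 87.07°.
Daylight = 2H₀/(2π) × 24.00 h = (1.5197/π) × 24.00 = 11.61 h.

11.61 h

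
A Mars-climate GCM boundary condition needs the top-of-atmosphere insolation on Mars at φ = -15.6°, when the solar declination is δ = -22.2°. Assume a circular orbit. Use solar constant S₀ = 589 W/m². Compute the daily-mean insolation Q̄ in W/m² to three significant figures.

Q̄ ≈ 198 W/m²

cos H₀ = −tan(-15.6°) tan(-22.200°) = -0.1139, H₀ = 1.6850 rad.
Bracket: H₀ sin φ sin δ + cos φ cos δ sin H₀ = 1.6850×-0.26892×-0.37784 + 0.96316×0.92587×0.99349 = 0.171211 + 0.885956 = 1.057167.
Q̄ = (S₀/π) × [bracket] = (589/π) × 1.057167 = 198.2 W/m².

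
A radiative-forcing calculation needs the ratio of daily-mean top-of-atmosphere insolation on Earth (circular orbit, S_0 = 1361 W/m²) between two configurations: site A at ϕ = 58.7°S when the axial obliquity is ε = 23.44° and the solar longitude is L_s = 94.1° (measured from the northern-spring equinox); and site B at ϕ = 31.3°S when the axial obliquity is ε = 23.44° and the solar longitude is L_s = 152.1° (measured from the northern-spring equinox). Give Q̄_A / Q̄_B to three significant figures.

Q̄_A / Q̄_B ≈ 0.102

— Configuration A (ϕ=-58.7°):
Solar declination: sin δ = sin ε · sin L_s = sin 23.44° × sin 94.1° = 0.39677, so δ = +23.376°.
cos h₀ = −tan(-58.7°) tan(+23.376°) = 0.7109, h₀ = 0.7800 rad.
Bracket: h₀ sin ϕ sin δ + cos ϕ cos δ sin h₀ = 0.7800×-0.85446×0.39677 + 0.51952×0.91792×0.70327 = -0.264439 + 0.335374 = 0.070935.
Q̄ = (S_0/π) × [bracket] = (1361/π) × 0.070935 = 30.730 W/m².
— Configuration B (ϕ=-31.3°):
Solar declination: sin δ = sin ε · sin L_s = sin 23.44° × sin 152.1° = 0.18614, so δ = +10.727°.
cos h₀ = −tan(-31.3°) tan(+10.727°) = 0.1152, h₀ = 1.4554 rad.
Bracket: h₀ sin ϕ sin δ + cos ϕ cos δ sin h₀ = 1.4554×-0.51952×0.18614 + 0.85446×0.98252×0.99334 = -0.140742 + 0.833933 = 0.693191.
Q̄ = (S_0/π) × [bracket] = (1361/π) × 0.693191 = 300.30 W/m².
Ratio Q̄_A / Q̄_B = 30.730 / 300.30 = 0.1023.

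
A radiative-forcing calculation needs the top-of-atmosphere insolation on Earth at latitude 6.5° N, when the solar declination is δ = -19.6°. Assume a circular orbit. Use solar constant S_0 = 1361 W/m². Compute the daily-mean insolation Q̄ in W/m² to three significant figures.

Q̄ ≈ 380 W/m²

cos h₀ = −tan(+6.5°) tan(-19.600°) = 0.0406, h₀ = 1.5302 rad.
Bracket: h₀ sin ϕ sin δ + cos ϕ cos δ sin h₀ = 1.5302×0.11320×-0.33545 + 0.99357×0.94206×0.99918 = -0.058106 + 0.935235 = 0.877129.
Q̄ = (S_0/π) × [bracket] = (1361/π) × 0.877129 = 380.0 W/m².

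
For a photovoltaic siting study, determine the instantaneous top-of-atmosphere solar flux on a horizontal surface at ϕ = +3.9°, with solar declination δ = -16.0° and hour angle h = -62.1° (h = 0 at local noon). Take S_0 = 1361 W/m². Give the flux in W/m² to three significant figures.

cos θ_z = sin ϕ sin δ + cos ϕ cos δ cos h = -0.018748 + 0.448761 = 0.430013.
Flux = S_0 · cos θ_z = 1361 × 0.430013 = 585.2 W/m².

585 W/m²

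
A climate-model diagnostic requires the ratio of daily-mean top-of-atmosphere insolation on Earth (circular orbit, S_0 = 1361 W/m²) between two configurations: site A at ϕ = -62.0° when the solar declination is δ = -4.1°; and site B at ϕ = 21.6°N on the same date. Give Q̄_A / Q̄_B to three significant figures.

Q̄_A / Q̄_B ≈ 0.645

— Configuration A (ϕ=-62.0°):
cos h₀ = −tan(-62.0°) tan(-4.100°) = -0.1348, h₀ = 1.7060 rad.
Bracket: h₀ sin ϕ sin δ + cos ϕ cos δ sin h₀ = 1.7060×-0.88295×-0.07150 + 0.46947×0.99744×0.99087 = 0.107701 + 0.463993 = 0.571694.
Q̄ = (S_0/π) × [bracket] = (1361/π) × 0.571694 = 247.67 W/m².
— Configuration B (ϕ=+21.6°):
cos h₀ = −tan(+21.6°) tan(-4.100°) = 0.0284, h₀ = 1.5424 rad.
Bracket: h₀ sin ϕ sin δ + cos ϕ cos δ sin h₀ = 1.5424×0.36812×-0.07150 + 0.92978×0.99744×0.99960 = -0.040597 + 0.927029 = 0.886432.
Q̄ = (S_0/π) × [bracket] = (1361/π) × 0.886432 = 384.02 W/m².
Ratio Q̄_A / Q̄_B = 247.67 / 384.02 = 0.6449.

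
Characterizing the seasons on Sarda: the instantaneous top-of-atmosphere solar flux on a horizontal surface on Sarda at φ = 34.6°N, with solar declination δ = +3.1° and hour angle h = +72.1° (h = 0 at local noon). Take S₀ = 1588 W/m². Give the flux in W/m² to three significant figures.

450 W/m²

cos θ_z = sin φ sin δ + cos φ cos δ cos h = 0.030708 + 0.252626 = 0.283334.
Flux = S₀ · cos θ_z = 1588 × 0.283334 = 449.9 W/m².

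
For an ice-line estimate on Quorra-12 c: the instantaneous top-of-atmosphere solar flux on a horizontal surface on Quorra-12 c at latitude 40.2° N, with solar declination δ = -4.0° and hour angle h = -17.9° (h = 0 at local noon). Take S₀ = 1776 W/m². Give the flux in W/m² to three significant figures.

cos θ_z = sin φ sin δ + cos φ cos δ cos h = -0.045025 + 0.725054 = 0.680029.
Flux = S₀ · cos θ_z = 1776 × 0.680029 = 1208 W/m².

1.21e+03 W/m²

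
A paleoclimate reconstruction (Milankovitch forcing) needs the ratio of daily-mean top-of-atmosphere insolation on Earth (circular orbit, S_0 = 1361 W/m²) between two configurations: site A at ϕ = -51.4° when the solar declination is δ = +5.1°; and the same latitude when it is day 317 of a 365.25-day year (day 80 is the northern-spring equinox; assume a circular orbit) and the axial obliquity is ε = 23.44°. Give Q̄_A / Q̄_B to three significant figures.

Q̄_A / Q̄_B ≈ 0.497

— Configuration A (ϕ=-51.4°):
cos h₀ = −tan(-51.4°) tan(+5.100°) = 0.1118, h₀ = 1.4588 rad.
Bracket: h₀ sin ϕ sin δ + cos ϕ cos δ sin h₀ = 1.4588×-0.78152×0.08889 + 0.62388×0.99604×0.99373 = -0.101342 + 0.617513 = 0.516171.
Q̄ = (S_0/π) × [bracket] = (1361/π) × 0.516171 = 223.62 W/m².
— Configuration B (ϕ=-51.4°):
Solar longitude: L_s = 360° × (317 − 80)/365.25 = 233.593°.
sin δ = sin 23.44° × sin 233.593° = -0.32015, so δ = -18.672°.
cos h₀ = −tan(-51.4°) tan(-18.672°) = -0.4233, h₀ = 2.0079 rad.
Bracket: h₀ sin ϕ sin δ + cos ϕ cos δ sin h₀ = 2.0079×-0.78152×-0.32015 + 0.62388×0.94737×0.90598 = 0.502384 + 0.535475 = 1.037859.
Q̄ = (S_0/π) × [bracket] = (1361/π) × 1.037859 = 449.62 W/m².
Ratio Q̄_A / Q̄_B = 223.62 / 449.62 = 0.4974.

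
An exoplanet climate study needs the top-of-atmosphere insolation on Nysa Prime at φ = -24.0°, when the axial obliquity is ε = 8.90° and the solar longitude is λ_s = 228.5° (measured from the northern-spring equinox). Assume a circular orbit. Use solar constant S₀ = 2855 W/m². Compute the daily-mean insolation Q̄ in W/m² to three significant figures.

Q̄ ≈ 893 W/m²

Solar declination: sin δ = sin ε · sin λ_s = sin 8.90° × sin 228.5° = -0.11587, so δ = -6.654°.
cos H₀ = −tan(-24.0°) tan(-6.654°) = -0.0519, H₀ = 1.6228 rad.
Bracket: H₀ sin φ sin δ + cos φ cos δ sin H₀ = 1.6228×-0.40674×-0.11587 + 0.91355×0.99326×0.99865 = 0.076481 + 0.906168 = 0.982649.
Q̄ = (S₀/π) × [bracket] = (2855/π) × 0.982649 = 893.0 W/m².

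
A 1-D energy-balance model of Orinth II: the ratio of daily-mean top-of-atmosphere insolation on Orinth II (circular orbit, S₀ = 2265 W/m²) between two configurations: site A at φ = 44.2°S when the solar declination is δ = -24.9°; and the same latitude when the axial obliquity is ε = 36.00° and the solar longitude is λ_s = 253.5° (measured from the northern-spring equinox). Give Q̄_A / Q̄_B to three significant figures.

Q̄_A / Q̄_B ≈ 0.876

— Configuration A (φ=-44.2°):
cos H₀ = −tan(-44.2°) tan(-24.900°) = -0.4514, H₀ = 2.0391 rad.
Bracket: H₀ sin φ sin δ + cos φ cos δ sin H₀ = 2.0391×-0.69717×-0.42104 + 0.71691×0.90704×0.89232 = 0.598550 + 0.580245 = 1.178795.
Q̄ = (S₀/π) × [bracket] = (2265/π) × 1.178795 = 849.88 W/m².
— Configuration B (φ=-44.2°):
Solar declination: sin δ = sin ε · sin λ_s = sin 36.00° × sin 253.5° = -0.56358, so δ = -34.304°.
cos H₀ = −tan(-44.2°) tan(-34.304°) = -0.6635, H₀ = 2.2962 rad.
Bracket: H₀ sin φ sin δ + cos φ cos δ sin H₀ = 2.2962×-0.69717×-0.56358 + 0.71691×0.82606×0.74821 = 0.902202 + 0.443098 = 1.345300.
Q̄ = (S₀/π) × [bracket] = (2265/π) × 1.345300 = 969.92 W/m².
Ratio Q̄_A / Q̄_B = 849.88 / 969.92 = 0.8762.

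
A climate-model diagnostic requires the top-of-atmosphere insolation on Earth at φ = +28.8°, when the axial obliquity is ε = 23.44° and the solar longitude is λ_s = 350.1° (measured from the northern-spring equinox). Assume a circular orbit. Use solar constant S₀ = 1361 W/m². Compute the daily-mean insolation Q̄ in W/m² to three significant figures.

Q̄ ≈ 357 W/m²

Solar declination: sin δ = sin ε · sin λ_s = sin 23.44° × sin 350.1° = -0.06839, so δ = -3.922°.
cos H₀ = −tan(+28.8°) tan(-3.922°) = 0.0377, H₀ = 1.5331 rad.
Bracket: H₀ sin φ sin δ + cos φ cos δ sin H₀ = 1.5331×0.48175×-0.06839 + 0.87631×0.99766×0.99929 = -0.050511 + 0.873639 = 0.823128.
Q̄ = (S₀/π) × [bracket] = (1361/π) × 0.823128 = 356.6 W/m².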